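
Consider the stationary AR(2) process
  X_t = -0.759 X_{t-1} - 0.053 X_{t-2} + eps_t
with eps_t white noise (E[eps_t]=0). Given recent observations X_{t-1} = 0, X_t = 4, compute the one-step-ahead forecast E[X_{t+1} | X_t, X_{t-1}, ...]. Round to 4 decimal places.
E[X_{t+1} \mid \mathcal F_t] = -3.0360

For an AR(p) model X_t = c + sum_i phi_i X_{t-i} + eps_t, the
one-step-ahead conditional mean is
  E[X_{t+1} | X_t, ...] = c + sum_i phi_i X_{t+1-i}.
Substitute known values:
  E[X_{t+1} | ...] = (-0.759) * (4) + (-0.053) * (0)
                   = -3.0360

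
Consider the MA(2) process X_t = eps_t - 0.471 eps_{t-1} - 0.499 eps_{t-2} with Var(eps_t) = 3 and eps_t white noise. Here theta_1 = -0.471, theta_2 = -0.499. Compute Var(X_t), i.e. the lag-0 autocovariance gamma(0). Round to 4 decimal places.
\gamma(0) = 4.4125

For an MA(q) process X_t = eps_t + sum_i theta_i eps_{t-i} with
Var(eps_t) = sigma^2, the variance is
  gamma(0) = sigma^2 * (1 + sum_i theta_i^2).
  sum_i theta_i^2 = (-0.471)^2 + (-0.499)^2 = 0.221841 + 0.249001 = 0.470842.
  gamma(0) = 3 * (1 + 0.470842) = 3 * 1.470842 = 4.412526, which rounds to 4.4125.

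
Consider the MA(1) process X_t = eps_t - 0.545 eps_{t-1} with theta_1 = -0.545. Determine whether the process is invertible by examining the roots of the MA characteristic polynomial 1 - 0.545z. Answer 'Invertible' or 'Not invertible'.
\text{Invertible}

The MA(q) characteristic polynomial is P(z) = 1 - 0.545z.
Invertibility requires all roots to lie outside the unit circle, i.e. |z| > 1 for every root.
This is linear in z: 1 + (-0.545) z = 0  =>  z = -1/(-0.545) = 1.834862,  |z| = 1.834862.
Moduli of all roots: 1.8349.
All moduli strictly greater than 1? Yes.
Verdict: Invertible.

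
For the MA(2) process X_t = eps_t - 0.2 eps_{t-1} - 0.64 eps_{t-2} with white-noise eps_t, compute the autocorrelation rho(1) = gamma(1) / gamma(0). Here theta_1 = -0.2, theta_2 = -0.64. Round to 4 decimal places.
\rho(1) = -0.0497

For an MA(q) process with theta_0 = 1, the autocovariance is
  gamma(k) = sigma^2 * sum_{i=0..q-k} theta_i * theta_{i+k},
and rho(k) = gamma(k) / gamma(0). Sigma^2 cancels.
  numerator   = (1)*(-0.2) + (-0.2)*(-0.64) = -0.072.
  denominator = (1)^2 + (-0.2)^2 + (-0.64)^2 = 1.4496.
  rho(1) = -0.072 / 1.4496 = -0.0497.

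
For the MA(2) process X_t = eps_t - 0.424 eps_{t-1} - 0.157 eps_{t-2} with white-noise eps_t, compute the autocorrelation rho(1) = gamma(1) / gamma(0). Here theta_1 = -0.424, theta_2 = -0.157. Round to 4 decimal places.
\rho(1) = -0.2968

For an MA(q) process with theta_0 = 1, the autocovariance is
  gamma(k) = sigma^2 * sum_{i=0..q-k} theta_i * theta_{i+k},
and rho(k) = gamma(k) / gamma(0). Sigma^2 cancels.
  numerator   = (1)*(-0.424) + (-0.424)*(-0.157) = -0.357432.
  denominator = (1)^2 + (-0.424)^2 + (-0.157)^2 = 1.204425.
  rho(1) = -0.357432 / 1.204425 = -0.2968.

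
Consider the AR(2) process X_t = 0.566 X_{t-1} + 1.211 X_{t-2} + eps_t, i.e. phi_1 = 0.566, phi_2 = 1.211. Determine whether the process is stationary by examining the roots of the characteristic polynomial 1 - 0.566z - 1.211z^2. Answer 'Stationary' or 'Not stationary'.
\text{Not stationary}

The AR(p) characteristic polynomial is P(z) = 1 - 0.566z - 1.211z^2.
Stationarity requires all roots to lie outside the unit circle, i.e. |z| > 1 for every root.
Set 1 + (-0.566) z + (-1.211) z^2 = 0, i.e. a z^2 + b z + c = 0 with a = -1.211, b = -0.566, c = 1.
Discriminant D = b^2 - 4ac = (-0.566)^2 - 4*(-1.211)*1 = 0.320356 - (-4.844) = 5.164356.
D >= 0, so the roots are real: z = (-b +/- sqrt(D)) / (2a) = (0.566 +/- 2.272522) / (-2.422).
  z_1 = (0.566 + 2.272522) / (-2.422) = -1.172,   |z_1| = 1.172.
  z_2 = (0.566 - 2.272522) / (-2.422) = 0.7046,   |z_2| = 0.7046.
Moduli of all roots: 1.1720, 0.7046.
All moduli strictly greater than 1? No.
Verdict: Not stationary.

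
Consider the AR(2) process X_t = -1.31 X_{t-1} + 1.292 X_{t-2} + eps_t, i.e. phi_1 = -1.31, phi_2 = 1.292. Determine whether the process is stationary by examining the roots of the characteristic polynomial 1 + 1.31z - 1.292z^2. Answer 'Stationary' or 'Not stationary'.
\text{Not stationary}

The AR(p) characteristic polynomial is P(z) = 1 + 1.31z - 1.292z^2.
Stationarity requires all roots to lie outside the unit circle, i.e. |z| > 1 for every root.
Set 1 + (1.31) z + (-1.292) z^2 = 0, i.e. a z^2 + b z + c = 0 with a = -1.292, b = 1.31, c = 1.
Discriminant D = b^2 - 4ac = (1.31)^2 - 4*(-1.292)*1 = 1.7161 - (-5.168) = 6.8841.
D >= 0, so the roots are real: z = (-b +/- sqrt(D)) / (2a) = (-1.31 +/- 2.623757) / (-2.584).
  z_1 = (-1.31 + 2.623757) / (-2.584) = -0.5084,   |z_1| = 0.5084.
  z_2 = (-1.31 - 2.623757) / (-2.584) = 1.5224,   |z_2| = 1.5224.
Moduli of all roots: 0.5084, 1.5224.
All moduli strictly greater than 1? No.
Verdict: Not stationary.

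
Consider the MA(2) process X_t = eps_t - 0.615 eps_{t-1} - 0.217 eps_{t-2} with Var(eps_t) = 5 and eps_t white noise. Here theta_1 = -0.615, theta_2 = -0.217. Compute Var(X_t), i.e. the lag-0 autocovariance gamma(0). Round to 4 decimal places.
\gamma(0) = 7.1266

For an MA(q) process X_t = eps_t + sum_i theta_i eps_{t-i} with
Var(eps_t) = sigma^2, the variance is
  gamma(0) = sigma^2 * (1 + sum_i theta_i^2).
  sum_i theta_i^2 = (-0.615)^2 + (-0.217)^2 = 0.378225 + 0.047089 = 0.425314.
  gamma(0) = 5 * (1 + 0.425314) = 5 * 1.425314 = 7.12657, which rounds to 7.1266.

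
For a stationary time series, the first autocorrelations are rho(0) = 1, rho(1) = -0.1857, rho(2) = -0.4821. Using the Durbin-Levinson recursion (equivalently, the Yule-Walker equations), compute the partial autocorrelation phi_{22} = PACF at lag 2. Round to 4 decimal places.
\phi_{22} = -0.5350

The PACF at lag k is phi_{kk}, the last component of the solution
to the Yule-Walker system G_k phi = r_k where
  (G_k)_{ij} = rho(|i - j|), (r_k)_i = rho(i), i,j = 1..k.
Equivalently, Durbin-Levinson gives phi_{kk} iteratively:
  phi_{11} = rho(1)
  phi_{kk} = [rho(k) - sum_{j=1..k-1} phi_{k-1,j} rho(k-j)]
            / [1 - sum_{j=1..k-1} phi_{k-1,j} rho(j)],
  phi_{k,j} = phi_{k-1,j} - phi_{kk} phi_{k-1,k-j},  j = 1..k-1.
Step k = 1:
  phi_11 = rho(1) = -0.1857.
Step k = 2:
  phi_22 = [rho(2) - phi_11 rho(1)] / [1 - phi_11 rho(1)] = [-0.4821 - (-0.1857)(-0.1857)] / [1 - (-0.1857)(-0.1857)]
         = -0.51658449 / 0.96551551 = -0.535.
Therefore phi_{22} = -0.5350.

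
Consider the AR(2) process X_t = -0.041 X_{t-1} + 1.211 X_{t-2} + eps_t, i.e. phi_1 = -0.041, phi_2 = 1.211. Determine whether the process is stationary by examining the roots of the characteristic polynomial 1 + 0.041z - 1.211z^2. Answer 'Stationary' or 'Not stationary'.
\text{Not stationary}

The AR(p) characteristic polynomial is P(z) = 1 + 0.041z - 1.211z^2.
Stationarity requires all roots to lie outside the unit circle, i.e. |z| > 1 for every root.
Set 1 + (0.041) z + (-1.211) z^2 = 0, i.e. a z^2 + b z + c = 0 with a = -1.211, b = 0.041, c = 1.
Discriminant D = b^2 - 4ac = (0.041)^2 - 4*(-1.211)*1 = 0.001681 - (-4.844) = 4.845681.
D >= 0, so the roots are real: z = (-b +/- sqrt(D)) / (2a) = (-0.041 +/- 2.201291) / (-2.422).
  z_1 = (-0.041 + 2.201291) / (-2.422) = -0.8919,   |z_1| = 0.8919.
  z_2 = (-0.041 - 2.201291) / (-2.422) = 0.9258,   |z_2| = 0.9258.
Moduli of all roots: 0.8919, 0.9258.
All moduli strictly greater than 1? No.
Verdict: Not stationary.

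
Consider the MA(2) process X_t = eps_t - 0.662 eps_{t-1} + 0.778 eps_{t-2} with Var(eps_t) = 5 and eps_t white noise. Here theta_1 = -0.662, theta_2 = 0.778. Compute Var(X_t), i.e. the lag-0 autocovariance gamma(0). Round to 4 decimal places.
\gamma(0) = 10.2176

For an MA(q) process X_t = eps_t + sum_i theta_i eps_{t-i} with
Var(eps_t) = sigma^2, the variance is
  gamma(0) = sigma^2 * (1 + sum_i theta_i^2).
  sum_i theta_i^2 = (-0.662)^2 + (0.778)^2 = 0.438244 + 0.605284 = 1.043528.
  gamma(0) = 5 * (1 + 1.043528) = 5 * 2.043528 = 10.21764, which rounds to 10.2176.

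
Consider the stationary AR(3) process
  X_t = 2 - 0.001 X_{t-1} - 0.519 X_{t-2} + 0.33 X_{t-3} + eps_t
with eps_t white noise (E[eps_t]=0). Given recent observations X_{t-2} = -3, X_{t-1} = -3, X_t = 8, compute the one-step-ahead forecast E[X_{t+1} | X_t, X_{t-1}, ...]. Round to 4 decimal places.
E[X_{t+1} \mid \mathcal F_t] = 2.5590

For an AR(p) model X_t = c + sum_i phi_i X_{t-i} + eps_t, the
one-step-ahead conditional mean is
  E[X_{t+1} | X_t, ...] = c + sum_i phi_i X_{t+1-i}.
Substitute known values:
  E[X_{t+1} | ...] = 2 + (-0.001) * (8) + (-0.519) * (-3) + (0.33) * (-3)
                   = 2.5590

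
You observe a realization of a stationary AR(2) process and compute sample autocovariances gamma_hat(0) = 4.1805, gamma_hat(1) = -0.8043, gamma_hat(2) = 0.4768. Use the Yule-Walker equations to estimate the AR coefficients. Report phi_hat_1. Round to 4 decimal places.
\hat\phi_{1} = -0.1770

The Yule-Walker equations for an AR(p) process read, in matrix form,
  Gamma_p phi = r_p,   with   (Gamma_p)_{ij} = gamma(|i - j|),
                       (r_p)_i = gamma(i),   i,j = 1..p.
Substitute the sample gammas (Toeplitz matrix and right-hand side of size 2):
  Gamma_p = [[4.1805, -0.8043], [-0.8043, 4.1805]]
  r_p     = [-0.8043, 0.4768]
Written out:
  4.1805 phi_1 - 0.8043 phi_2 = -0.8043
  -0.8043 phi_1 + 4.1805 phi_2 = 0.4768
Solve by Cramer's rule:
  det = gamma(0)^2 - gamma(1)^2 = (4.1805)^2 - (-0.8043)^2 = 17.47658025 - 0.64689849 = 16.82968176
  phi_hat_1 = [gamma(1) gamma(0) - gamma(1) gamma(2)] / det = [(-0.8043)(4.1805) - (-0.8043)(0.4768)] / 16.82968176 = -2.97888591 / 16.82968176 = -0.177
  phi_hat_2 = [gamma(0) gamma(2) - gamma(1)^2] / det = [(4.1805)(0.4768) - (-0.8043)^2] / 16.82968176 = 1.34636391 / 16.82968176 = 0.08
So phi_hat = [-0.1770, 0.0800].
Therefore phi_hat_1 = -0.1770.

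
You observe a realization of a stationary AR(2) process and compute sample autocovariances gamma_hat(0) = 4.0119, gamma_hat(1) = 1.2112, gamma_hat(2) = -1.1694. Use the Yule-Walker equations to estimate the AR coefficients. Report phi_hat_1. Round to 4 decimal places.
\hat\phi_{1} = 0.4290

The Yule-Walker equations for an AR(p) process read, in matrix form,
  Gamma_p phi = r_p,   with   (Gamma_p)_{ij} = gamma(|i - j|),
                       (r_p)_i = gamma(i),   i,j = 1..p.
Substitute the sample gammas (Toeplitz matrix and right-hand side of size 2):
  Gamma_p = [[4.0119, 1.2112], [1.2112, 4.0119]]
  r_p     = [1.2112, -1.1694]
Written out:
  4.0119 phi_1 + 1.2112 phi_2 = 1.2112
  1.2112 phi_1 + 4.0119 phi_2 = -1.1694
Solve by Cramer's rule:
  det = gamma(0)^2 - gamma(1)^2 = (4.0119)^2 - (1.2112)^2 = 16.09534161 - 1.46700544 = 14.62833617
  phi_hat_1 = [gamma(1) gamma(0) - gamma(1) gamma(2)] / det = [(1.2112)(4.0119) - (1.2112)(-1.1694)] / 14.62833617 = 6.27559056 / 14.62833617 = 0.429
  phi_hat_2 = [gamma(0) gamma(2) - gamma(1)^2] / det = [(4.0119)(-1.1694) - (1.2112)^2] / 14.62833617 = -6.1585213 / 14.62833617 = -0.421
So phi_hat = [0.4290, -0.4210].
Therefore phi_hat_1 = 0.4290.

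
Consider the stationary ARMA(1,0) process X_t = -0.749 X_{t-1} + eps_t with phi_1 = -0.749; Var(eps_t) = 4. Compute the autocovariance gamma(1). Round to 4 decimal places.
\gamma(1) = -6.8246

Multiply the model equation by X_{t-k} and take expectations. With theta_0 = psi_0 = 1 and psi_j the MA(infinity) weights, this gives
  gamma(k) - sum_i phi_i gamma(k-i) = c_k,
  c_k = sigma^2 * sum_{j=k..q} theta_j psi_{j-k}   (c_k = 0 for k > q),
using gamma(-m) = gamma(m).
Pure AR (q = 0): c_0 = sigma^2 = 4, c_k = 0 for k >= 1.
Equations for k = 0 and k = 1 (AR order 1):
  gamma(0) = phi_1 gamma(1) + c_0
  gamma(1) = phi_1 gamma(0) + c_1
Substituting the second into the first: gamma(0) (1 - phi_1^2) = c_0 + phi_1 c_1, so
  gamma(0) = c_0 / (1 - phi_1^2) = 4 / (1 - (-0.749)^2) = 4 / 0.438999 = 9.111638.
  gamma(1) = phi_1 gamma(0) = (-0.749)(9.111638) = -6.824617.
Therefore gamma(1) = -6.8246 (to 4 decimal places).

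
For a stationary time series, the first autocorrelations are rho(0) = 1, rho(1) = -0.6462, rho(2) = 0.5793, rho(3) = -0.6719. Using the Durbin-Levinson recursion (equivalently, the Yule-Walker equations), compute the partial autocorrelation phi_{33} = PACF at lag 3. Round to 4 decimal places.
\phi_{33} = -0.4131

The PACF at lag k is phi_{kk}, the last component of the solution
to the Yule-Walker system G_k phi = r_k where
  (G_k)_{ij} = rho(|i - j|), (r_k)_i = rho(i), i,j = 1..k.
Equivalently, Durbin-Levinson gives phi_{kk} iteratively:
  phi_{11} = rho(1)
  phi_{kk} = [rho(k) - sum_{j=1..k-1} phi_{k-1,j} rho(k-j)]
            / [1 - sum_{j=1..k-1} phi_{k-1,j} rho(j)],
  phi_{k,j} = phi_{k-1,j} - phi_{kk} phi_{k-1,k-j},  j = 1..k-1.
Step k = 1:
  phi_11 = rho(1) = -0.6462.
Step k = 2:
  phi_22 = [rho(2) - phi_11 rho(1)] / [1 - phi_11 rho(1)] = [0.5793 - (-0.6462)(-0.6462)] / [1 - (-0.6462)(-0.6462)]
         = 0.16172556 / 0.58242556 = 0.277676.
  Update: phi_21 = phi_11 - phi_22 phi_11 = -0.6462 - (0.277676)(-0.6462) = -0.466766.
Step k = 3:
  phi_33 = [rho(3) - phi_21 rho(2) - phi_22 rho(1)] / [1 - phi_21 rho(1) - phi_22 rho(2)]
    numerator   = -0.6719 - (-0.466766)(0.5793) - (0.277676)(-0.6462) = -0.22206838
    denominator = 1 - (-0.466766)(-0.6462) - (0.277676)(0.5793) = 0.53751826
  phi_33 = -0.22206838 / 0.53751826 = -0.4131.
Therefore phi_{33} = -0.4131.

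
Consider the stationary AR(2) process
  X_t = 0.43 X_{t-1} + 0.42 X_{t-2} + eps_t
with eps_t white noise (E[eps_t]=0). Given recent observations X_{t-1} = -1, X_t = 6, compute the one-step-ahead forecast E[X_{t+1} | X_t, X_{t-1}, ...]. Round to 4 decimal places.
E[X_{t+1} \mid \mathcal F_t] = 2.1600

For an AR(p) model X_t = c + sum_i phi_i X_{t-i} + eps_t, the
one-step-ahead conditional mean is
  E[X_{t+1} | X_t, ...] = c + sum_i phi_i X_{t+1-i}.
Substitute known values:
  E[X_{t+1} | ...] = (0.43) * (6) + (0.42) * (-1)
                   = 2.1600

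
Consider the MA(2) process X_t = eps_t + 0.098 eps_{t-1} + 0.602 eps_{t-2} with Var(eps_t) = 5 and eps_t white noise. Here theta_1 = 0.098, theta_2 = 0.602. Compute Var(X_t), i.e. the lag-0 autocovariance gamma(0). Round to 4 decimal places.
\gamma(0) = 6.8600

For an MA(q) process X_t = eps_t + sum_i theta_i eps_{t-i} with
Var(eps_t) = sigma^2, the variance is
  gamma(0) = sigma^2 * (1 + sum_i theta_i^2).
  sum_i theta_i^2 = (0.098)^2 + (0.602)^2 = 0.009604 + 0.362404 = 0.372008.
  gamma(0) = 5 * (1 + 0.372008) = 5 * 1.372008 = 6.86004, which rounds to 6.8600.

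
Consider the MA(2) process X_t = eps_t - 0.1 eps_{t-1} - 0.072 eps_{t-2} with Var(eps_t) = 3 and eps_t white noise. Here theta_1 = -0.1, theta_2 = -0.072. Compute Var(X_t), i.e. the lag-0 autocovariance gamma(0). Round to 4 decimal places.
\gamma(0) = 3.0456

For an MA(q) process X_t = eps_t + sum_i theta_i eps_{t-i} with
Var(eps_t) = sigma^2, the variance is
  gamma(0) = sigma^2 * (1 + sum_i theta_i^2).
  sum_i theta_i^2 = (-0.1)^2 + (-0.072)^2 = 0.01 + 0.005184 = 0.015184.
  gamma(0) = 3 * (1 + 0.015184) = 3 * 1.015184 = 3.045552, which rounds to 3.0456.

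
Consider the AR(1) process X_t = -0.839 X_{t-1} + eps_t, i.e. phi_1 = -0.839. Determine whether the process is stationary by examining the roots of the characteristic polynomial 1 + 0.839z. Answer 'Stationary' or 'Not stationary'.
\text{Stationary}

The AR(p) characteristic polynomial is P(z) = 1 + 0.839z.
Stationarity requires all roots to lie outside the unit circle, i.e. |z| > 1 for every root.
This is linear in z: 1 + (0.839) z = 0  =>  z = -1/(0.839) = -1.191895,  |z| = 1.191895.
Moduli of all roots: 1.1919.
All moduli strictly greater than 1? Yes.
Verdict: Stationary.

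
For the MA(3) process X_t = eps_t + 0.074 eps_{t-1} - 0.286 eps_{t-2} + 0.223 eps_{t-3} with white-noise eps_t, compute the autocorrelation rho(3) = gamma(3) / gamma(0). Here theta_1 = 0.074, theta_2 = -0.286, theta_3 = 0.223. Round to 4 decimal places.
\rho(3) = 0.1961

For an MA(q) process with theta_0 = 1, the autocovariance is
  gamma(k) = sigma^2 * sum_{i=0..q-k} theta_i * theta_{i+k},
and rho(k) = gamma(k) / gamma(0). Sigma^2 cancels.
  numerator   = (1)*(0.223) = 0.223.
  denominator = (1)^2 + (0.074)^2 + (-0.286)^2 + (0.223)^2 = 1.137001.
  rho(3) = 0.223 / 1.137001 = 0.1961.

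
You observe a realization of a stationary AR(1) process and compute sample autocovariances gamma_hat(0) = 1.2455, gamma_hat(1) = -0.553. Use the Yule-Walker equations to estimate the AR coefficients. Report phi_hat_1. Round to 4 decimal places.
\hat\phi_{1} = -0.4440

The Yule-Walker equations for an AR(p) process read, in matrix form,
  Gamma_p phi = r_p,   with   (Gamma_p)_{ij} = gamma(|i - j|),
                       (r_p)_i = gamma(i),   i,j = 1..p.
Substitute the sample gammas (Toeplitz matrix and right-hand side of size 1):
  Gamma_p = [[1.2455]]
  r_p     = [-0.553]
With p = 1 this is the single equation gamma(0) phi_1 = gamma(1):
  phi_hat_1 = gamma(1) / gamma(0) = -0.553 / 1.2455 = -0.4440.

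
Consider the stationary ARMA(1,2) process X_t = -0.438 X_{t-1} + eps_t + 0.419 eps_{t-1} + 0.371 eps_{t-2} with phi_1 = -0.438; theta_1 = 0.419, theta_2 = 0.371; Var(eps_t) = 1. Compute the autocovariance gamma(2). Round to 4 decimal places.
\gamma(2) = 0.4166

Multiply the model equation by X_{t-k} and take expectations. With theta_0 = psi_0 = 1 and psi_j the MA(infinity) weights, this gives
  gamma(k) - sum_i phi_i gamma(k-i) = c_k,
  c_k = sigma^2 * sum_{j=k..q} theta_j psi_{j-k}   (c_k = 0 for k > q),
using gamma(-m) = gamma(m).
psi-weights needed (psi_j = theta_j + sum_i phi_i psi_{j-i}):
  psi_1 = theta_1 + phi_1 = 0.419 + (-0.438) = -0.019
  psi_2 = theta_2 + phi_1 psi_1 = 0.371 + (-0.438)(-0.019) = 0.379322
Right-hand sides:
  c_0 = sigma^2 (1 + theta_1 psi_1 + theta_2 psi_2) = 1 * (1 + (0.419)(-0.019) + (0.371)(0.379322)) = 1 * 1.132767 = 1.132767
  c_1 = sigma^2 (theta_1 + theta_2 psi_1) = 1 * (0.419 + (0.371)(-0.019)) = 0.411951
  c_2 = sigma^2 theta_2 = 1 * (0.371) = 0.371
Equations for k = 0 and k = 1 (AR order 1):
  gamma(0) = phi_1 gamma(1) + c_0
  gamma(1) = phi_1 gamma(0) + c_1
Substituting the second into the first: gamma(0) (1 - phi_1^2) = c_0 + phi_1 c_1, so
  gamma(0) = (c_0 + phi_1 c_1) / (1 - phi_1^2) = (1.132767 + (-0.438)(0.411951)) / (1 - (-0.438)^2) = 0.952333 / 0.808156 = 1.178402.
  gamma(1) = phi_1 gamma(0) + c_1 = (-0.438)(1.178402) + (0.411951) = -0.104189.
For k = 2: gamma(2) = phi_1 gamma(1) + c_2
  = (-0.438)(-0.104189) + (0.371) = 0.416635.
Therefore gamma(2) = 0.4166 (to 4 decimal places).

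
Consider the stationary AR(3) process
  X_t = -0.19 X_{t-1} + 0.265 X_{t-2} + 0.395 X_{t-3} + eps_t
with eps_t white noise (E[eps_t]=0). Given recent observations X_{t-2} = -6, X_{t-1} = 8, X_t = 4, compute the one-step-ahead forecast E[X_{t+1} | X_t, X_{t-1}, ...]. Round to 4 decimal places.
E[X_{t+1} \mid \mathcal F_t] = -1.0100

For an AR(p) model X_t = c + sum_i phi_i X_{t-i} + eps_t, the
one-step-ahead conditional mean is
  E[X_{t+1} | X_t, ...] = c + sum_i phi_i X_{t+1-i}.
Substitute known values:
  E[X_{t+1} | ...] = (-0.19) * (4) + (0.265) * (8) + (0.395) * (-6)
                   = -1.0100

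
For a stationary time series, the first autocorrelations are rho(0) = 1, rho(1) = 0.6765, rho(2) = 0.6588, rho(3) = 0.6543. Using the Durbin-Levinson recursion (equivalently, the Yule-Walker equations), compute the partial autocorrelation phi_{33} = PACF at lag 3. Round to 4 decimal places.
\phi_{33} = 0.2630

The PACF at lag k is phi_{kk}, the last component of the solution
to the Yule-Walker system G_k phi = r_k where
  (G_k)_{ij} = rho(|i - j|), (r_k)_i = rho(i), i,j = 1..k.
Equivalently, Durbin-Levinson gives phi_{kk} iteratively:
  phi_{11} = rho(1)
  phi_{kk} = [rho(k) - sum_{j=1..k-1} phi_{k-1,j} rho(k-j)]
            / [1 - sum_{j=1..k-1} phi_{k-1,j} rho(j)],
  phi_{k,j} = phi_{k-1,j} - phi_{kk} phi_{k-1,k-j},  j = 1..k-1.
Step k = 1:
  phi_11 = rho(1) = 0.6765.
Step k = 2:
  phi_22 = [rho(2) - phi_11 rho(1)] / [1 - phi_11 rho(1)] = [0.6588 - (0.6765)(0.6765)] / [1 - (0.6765)(0.6765)]
         = 0.20114775 / 0.54234775 = 0.370883.
  Update: phi_21 = phi_11 - phi_22 phi_11 = 0.6765 - (0.370883)(0.6765) = 0.425597.
Step k = 3:
  phi_33 = [rho(3) - phi_21 rho(2) - phi_22 rho(1)] / [1 - phi_21 rho(1) - phi_22 rho(2)]
    numerator   = 0.6543 - (0.425597)(0.6588) - (0.370883)(0.6765) = 0.12301384
    denominator = 1 - (0.425597)(0.6765) - (0.370883)(0.6588) = 0.4677454
  phi_33 = 0.12301384 / 0.4677454 = 0.263.
Therefore phi_{33} = 0.2630.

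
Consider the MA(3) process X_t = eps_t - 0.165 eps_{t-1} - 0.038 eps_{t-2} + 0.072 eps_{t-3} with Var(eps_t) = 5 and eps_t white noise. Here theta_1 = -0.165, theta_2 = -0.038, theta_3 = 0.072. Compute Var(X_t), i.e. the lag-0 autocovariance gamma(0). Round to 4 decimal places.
\gamma(0) = 5.1693

For an MA(q) process X_t = eps_t + sum_i theta_i eps_{t-i} with
Var(eps_t) = sigma^2, the variance is
  gamma(0) = sigma^2 * (1 + sum_i theta_i^2).
  sum_i theta_i^2 = (-0.165)^2 + (-0.038)^2 + (0.072)^2 = 0.027225 + 0.001444 + 0.005184 = 0.033853.
  gamma(0) = 5 * (1 + 0.033853) = 5 * 1.033853 = 5.169265, which rounds to 5.1693.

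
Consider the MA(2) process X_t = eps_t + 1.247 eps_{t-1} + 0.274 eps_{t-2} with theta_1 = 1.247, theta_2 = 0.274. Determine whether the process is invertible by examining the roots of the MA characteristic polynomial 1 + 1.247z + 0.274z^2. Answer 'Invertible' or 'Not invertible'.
\text{Invertible}

The MA(q) characteristic polynomial is P(z) = 1 + 1.247z + 0.274z^2.
Invertibility requires all roots to lie outside the unit circle, i.e. |z| > 1 for every root.
Set 1 + (1.247) z + (0.274) z^2 = 0, i.e. a z^2 + b z + c = 0 with a = 0.274, b = 1.247, c = 1.
Discriminant D = b^2 - 4ac = (1.247)^2 - 4*(0.274)*1 = 1.555009 - (1.096) = 0.459009.
D >= 0, so the roots are real: z = (-b +/- sqrt(D)) / (2a) = (-1.247 +/- 0.677502) / (0.548).
  z_1 = (-1.247 + 0.677502) / (0.548) = -1.0392,   |z_1| = 1.0392.
  z_2 = (-1.247 - 0.677502) / (0.548) = -3.5119,   |z_2| = 3.5119.
Moduli of all roots: 1.0392, 3.5119.
All moduli strictly greater than 1? Yes.
Verdict: Invertible.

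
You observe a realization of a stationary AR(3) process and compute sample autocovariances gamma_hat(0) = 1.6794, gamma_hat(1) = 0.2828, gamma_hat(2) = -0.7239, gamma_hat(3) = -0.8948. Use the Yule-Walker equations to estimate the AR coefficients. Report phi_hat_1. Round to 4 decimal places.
\hat\phi_{1} = 0.0310

The Yule-Walker equations for an AR(p) process read, in matrix form,
  Gamma_p phi = r_p,   with   (Gamma_p)_{ij} = gamma(|i - j|),
                       (r_p)_i = gamma(i),   i,j = 1..p.
Substitute the sample gammas (Toeplitz matrix and right-hand side of size 3):
  Gamma_p = [[1.6794, 0.2828, -0.7239], [0.2828, 1.6794, 0.2828], [-0.7239, 0.2828, 1.6794]]
  r_p     = [0.2828, -0.7239, -0.8948]
Written out (R1..R3):
  (R1) 1.6794 phi_1 + 0.2828 phi_2 - 0.7239 phi_3 = 0.2828
  (R2) 0.2828 phi_1 + 1.6794 phi_2 + 0.2828 phi_3 = -0.7239
  (R3) -0.7239 phi_1 + 0.2828 phi_2 + 1.6794 phi_3 = -0.8948
Gaussian elimination:
  R2 <- R2 - (0.2828/1.6794) R1 = R2 - (0.168393) R1:  1.631778 phi_2 + 0.4047 phi_3 = -0.771522
  R3 <- R3 - (-0.7239/1.6794) R1 = R3 - (-0.431047) R1:  0.4047 phi_2 + 1.367365 phi_3 = -0.7729
  R3 <- R3 - (0.4047/1.631778) R2 = R3 - (0.248012) R2:  1.266995 phi_3 = -0.581554
Back-substitution:
  phi_hat_3 = -0.581554 / 1.266995 = -0.459002
  phi_hat_2 = (-0.771522 - (0.4047)(-0.459002)) / 1.631778 = -0.358972
  phi_hat_1 = (0.2828 - (0.2828)(-0.358972) - (-0.7239)(-0.459002)) / 1.6794 = 0.030991
So phi_hat = [0.0310, -0.3590, -0.4590].
Therefore phi_hat_1 = 0.0310.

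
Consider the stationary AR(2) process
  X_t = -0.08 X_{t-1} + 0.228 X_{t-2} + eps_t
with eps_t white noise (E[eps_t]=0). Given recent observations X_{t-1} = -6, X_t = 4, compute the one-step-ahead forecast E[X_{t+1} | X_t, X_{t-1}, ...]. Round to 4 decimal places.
E[X_{t+1} \mid \mathcal F_t] = -1.6880

For an AR(p) model X_t = c + sum_i phi_i X_{t-i} + eps_t, the
one-step-ahead conditional mean is
  E[X_{t+1} | X_t, ...] = c + sum_i phi_i X_{t+1-i}.
Substitute known values:
  E[X_{t+1} | ...] = (-0.08) * (4) + (0.228) * (-6)
                   = -1.6880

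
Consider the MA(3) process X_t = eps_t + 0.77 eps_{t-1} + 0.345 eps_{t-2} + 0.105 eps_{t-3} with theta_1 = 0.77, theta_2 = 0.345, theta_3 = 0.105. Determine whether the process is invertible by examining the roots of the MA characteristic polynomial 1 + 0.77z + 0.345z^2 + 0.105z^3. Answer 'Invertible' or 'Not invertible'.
\text{Invertible}

The MA(q) characteristic polynomial is P(z) = 1 + 0.77z + 0.345z^2 + 0.105z^3.
Invertibility requires all roots to lie outside the unit circle, i.e. |z| > 1 for every root.
Degree 3: look for a simple real root z0 first, then factor out (1 - z/z0) and solve the remaining quadratic.
Testing z0 = -2: P(-2) = 1 + (0.77)(-2) + (0.345)(-2)^2 + (0.105)(-2)^3
  = 1 + (-1.54) + (1.38) + (-0.84) = 0.  So z_0 = -2 is a root, |z_0| = 2.
Divide out the factor (1 + 0.5 z) = (1 - z/z0) (since 1/z0 = -0.5):
  P(z) = (1 + 0.5 z)(1 + (0.27) z + (0.21) z^2)
  [check: z-coef 0.27 - (-0.5) = 0.77; z^2-coef 0.21 - (-0.5)(0.27) = 0.345; z^3-coef -(-0.5)(0.21) = 0.105.]
Remaining roots from the quadratic factor 1 + (0.27) z + (0.21) z^2:
  Set 1 + (0.27) z + (0.21) z^2 = 0, i.e. a z^2 + b z + c = 0 with a = 0.21, b = 0.27, c = 1.
  Discriminant D = b^2 - 4ac = (0.27)^2 - 4*(0.21)*1 = 0.0729 - (0.84) = -0.7671.
  D < 0, so the roots are the complex-conjugate pair z = (-b +/- i sqrt(-D)) / (2a) = -0.6429 +/- 2.0853i.
  For a conjugate pair |z|^2 = z * conj(z) = (product of roots) = c/a = 1/(0.21) = 4.761905, so |z| = sqrt(4.761905) = 2.1822 for both roots.
Moduli of all roots: 2.0000, 2.1822, 2.1822.
All moduli strictly greater than 1? Yes.
Verdict: Invertible.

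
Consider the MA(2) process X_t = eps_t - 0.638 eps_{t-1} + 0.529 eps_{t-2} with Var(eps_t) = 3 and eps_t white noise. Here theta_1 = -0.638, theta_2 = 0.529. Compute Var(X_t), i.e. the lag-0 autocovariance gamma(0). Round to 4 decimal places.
\gamma(0) = 5.0607

For an MA(q) process X_t = eps_t + sum_i theta_i eps_{t-i} with
Var(eps_t) = sigma^2, the variance is
  gamma(0) = sigma^2 * (1 + sum_i theta_i^2).
  sum_i theta_i^2 = (-0.638)^2 + (0.529)^2 = 0.407044 + 0.279841 = 0.686885.
  gamma(0) = 3 * (1 + 0.686885) = 3 * 1.686885 = 5.060655, which rounds to 5.0607.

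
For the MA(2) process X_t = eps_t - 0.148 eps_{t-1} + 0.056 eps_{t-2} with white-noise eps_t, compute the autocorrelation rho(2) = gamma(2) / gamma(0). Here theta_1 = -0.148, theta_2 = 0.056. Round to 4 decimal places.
\rho(2) = 0.0546

For an MA(q) process with theta_0 = 1, the autocovariance is
  gamma(k) = sigma^2 * sum_{i=0..q-k} theta_i * theta_{i+k},
and rho(k) = gamma(k) / gamma(0). Sigma^2 cancels.
  numerator   = (1)*(0.056) = 0.056.
  denominator = (1)^2 + (-0.148)^2 + (0.056)^2 = 1.02504.
  rho(2) = 0.056 / 1.02504 = 0.0546.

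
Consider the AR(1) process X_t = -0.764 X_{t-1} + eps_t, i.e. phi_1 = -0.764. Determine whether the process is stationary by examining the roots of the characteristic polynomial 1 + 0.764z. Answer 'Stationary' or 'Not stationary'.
\text{Stationary}

The AR(p) characteristic polynomial is P(z) = 1 + 0.764z.
Stationarity requires all roots to lie outside the unit circle, i.e. |z| > 1 for every root.
This is linear in z: 1 + (0.764) z = 0  =>  z = -1/(0.764) = -1.308901,  |z| = 1.308901.
Moduli of all roots: 1.3089.
All moduli strictly greater than 1? Yes.
Verdict: Stationary.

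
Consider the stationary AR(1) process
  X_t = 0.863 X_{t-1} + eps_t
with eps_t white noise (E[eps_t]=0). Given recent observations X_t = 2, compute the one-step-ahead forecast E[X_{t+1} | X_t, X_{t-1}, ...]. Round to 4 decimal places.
E[X_{t+1} \mid \mathcal F_t] = 1.7260

For an AR(p) model X_t = c + sum_i phi_i X_{t-i} + eps_t, the
one-step-ahead conditional mean is
  E[X_{t+1} | X_t, ...] = c + sum_i phi_i X_{t+1-i}.
Substitute known values:
  E[X_{t+1} | ...] = (0.863) * (2)
                   = 1.7260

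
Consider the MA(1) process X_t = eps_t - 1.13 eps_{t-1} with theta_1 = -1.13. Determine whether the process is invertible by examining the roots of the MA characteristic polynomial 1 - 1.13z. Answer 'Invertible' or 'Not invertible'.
\text{Not invertible}

The MA(q) characteristic polynomial is P(z) = 1 - 1.13z.
Invertibility requires all roots to lie outside the unit circle, i.e. |z| > 1 for every root.
This is linear in z: 1 + (-1.13) z = 0  =>  z = -1/(-1.13) = 0.884956,  |z| = 0.884956.
Moduli of all roots: 0.8850.
All moduli strictly greater than 1? No.
Verdict: Not invertible.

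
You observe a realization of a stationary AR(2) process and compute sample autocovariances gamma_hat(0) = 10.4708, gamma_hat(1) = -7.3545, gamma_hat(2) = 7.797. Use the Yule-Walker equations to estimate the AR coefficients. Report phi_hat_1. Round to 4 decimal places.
\hat\phi_{1} = -0.3540

The Yule-Walker equations for an AR(p) process read, in matrix form,
  Gamma_p phi = r_p,   with   (Gamma_p)_{ij} = gamma(|i - j|),
                       (r_p)_i = gamma(i),   i,j = 1..p.
Substitute the sample gammas (Toeplitz matrix and right-hand side of size 2):
  Gamma_p = [[10.4708, -7.3545], [-7.3545, 10.4708]]
  r_p     = [-7.3545, 7.797]
Written out:
  10.4708 phi_1 - 7.3545 phi_2 = -7.3545
  -7.3545 phi_1 + 10.4708 phi_2 = 7.797
Solve by Cramer's rule:
  det = gamma(0)^2 - gamma(1)^2 = (10.4708)^2 - (-7.3545)^2 = 109.63765264 - 54.08867025 = 55.54898239
  phi_hat_1 = [gamma(1) gamma(0) - gamma(1) gamma(2)] / det = [(-7.3545)(10.4708) - (-7.3545)(7.797)] / 55.54898239 = -19.6644621 / 55.54898239 = -0.354
  phi_hat_2 = [gamma(0) gamma(2) - gamma(1)^2] / det = [(10.4708)(7.797) - (-7.3545)^2] / 55.54898239 = 27.55215735 / 55.54898239 = 0.496
So phi_hat = [-0.3540, 0.4960].
Therefore phi_hat_1 = -0.3540.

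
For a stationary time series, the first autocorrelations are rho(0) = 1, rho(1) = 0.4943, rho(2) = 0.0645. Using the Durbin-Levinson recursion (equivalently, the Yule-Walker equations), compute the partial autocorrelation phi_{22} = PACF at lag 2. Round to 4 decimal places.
\phi_{22} = -0.2380

The PACF at lag k is phi_{kk}, the last component of the solution
to the Yule-Walker system G_k phi = r_k where
  (G_k)_{ij} = rho(|i - j|), (r_k)_i = rho(i), i,j = 1..k.
Equivalently, Durbin-Levinson gives phi_{kk} iteratively:
  phi_{11} = rho(1)
  phi_{kk} = [rho(k) - sum_{j=1..k-1} phi_{k-1,j} rho(k-j)]
            / [1 - sum_{j=1..k-1} phi_{k-1,j} rho(j)],
  phi_{k,j} = phi_{k-1,j} - phi_{kk} phi_{k-1,k-j},  j = 1..k-1.
Step k = 1:
  phi_11 = rho(1) = 0.4943.
Step k = 2:
  phi_22 = [rho(2) - phi_11 rho(1)] / [1 - phi_11 rho(1)] = [0.0645 - (0.4943)(0.4943)] / [1 - (0.4943)(0.4943)]
         = -0.17983249 / 0.75566751 = -0.238.
Therefore phi_{22} = -0.2380.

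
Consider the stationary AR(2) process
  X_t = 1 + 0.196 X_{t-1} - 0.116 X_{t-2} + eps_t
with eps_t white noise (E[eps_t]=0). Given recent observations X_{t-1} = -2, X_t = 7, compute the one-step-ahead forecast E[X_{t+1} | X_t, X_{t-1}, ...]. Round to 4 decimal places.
E[X_{t+1} \mid \mathcal F_t] = 2.6040

For an AR(p) model X_t = c + sum_i phi_i X_{t-i} + eps_t, the
one-step-ahead conditional mean is
  E[X_{t+1} | X_t, ...] = c + sum_i phi_i X_{t+1-i}.
Substitute known values:
  E[X_{t+1} | ...] = 1 + (0.196) * (7) + (-0.116) * (-2)
                   = 2.6040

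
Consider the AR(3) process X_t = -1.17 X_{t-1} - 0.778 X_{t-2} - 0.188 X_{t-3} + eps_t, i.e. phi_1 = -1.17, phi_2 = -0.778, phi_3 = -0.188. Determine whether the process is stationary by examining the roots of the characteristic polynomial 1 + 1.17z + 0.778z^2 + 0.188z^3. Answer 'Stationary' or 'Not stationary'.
\text{Stationary}

The AR(p) characteristic polynomial is P(z) = 1 + 1.17z + 0.778z^2 + 0.188z^3.
Stationarity requires all roots to lie outside the unit circle, i.e. |z| > 1 for every root.
Degree 3: look for a simple real root z0 first, then factor out (1 - z/z0) and solve the remaining quadratic.
Testing z0 = -2.5: P(-2.5) = 1 + (1.17)(-2.5) + (0.778)(-2.5)^2 + (0.188)(-2.5)^3
  = 1 + (-2.925) + (4.8625) + (-2.9375) = 0.  So z_0 = -2.5 is a root, |z_0| = 2.5.
Divide out the factor (1 + 0.4 z) = (1 - z/z0) (since 1/z0 = -0.4):
  P(z) = (1 + 0.4 z)(1 + (0.77) z + (0.47) z^2)
  [check: z-coef 0.77 - (-0.4) = 1.17; z^2-coef 0.47 - (-0.4)(0.77) = 0.778; z^3-coef -(-0.4)(0.47) = 0.188.]
Remaining roots from the quadratic factor 1 + (0.77) z + (0.47) z^2:
  Set 1 + (0.77) z + (0.47) z^2 = 0, i.e. a z^2 + b z + c = 0 with a = 0.47, b = 0.77, c = 1.
  Discriminant D = b^2 - 4ac = (0.77)^2 - 4*(0.47)*1 = 0.5929 - (1.88) = -1.2871.
  D < 0, so the roots are the complex-conjugate pair z = (-b +/- i sqrt(-D)) / (2a) = -0.8191 +/- 1.2069i.
  For a conjugate pair |z|^2 = z * conj(z) = (product of roots) = c/a = 1/(0.47) = 2.12766, so |z| = sqrt(2.12766) = 1.4586 for both roots.
Moduli of all roots: 2.5000, 1.4586, 1.4586.
All moduli strictly greater than 1? Yes.
Verdict: Stationary.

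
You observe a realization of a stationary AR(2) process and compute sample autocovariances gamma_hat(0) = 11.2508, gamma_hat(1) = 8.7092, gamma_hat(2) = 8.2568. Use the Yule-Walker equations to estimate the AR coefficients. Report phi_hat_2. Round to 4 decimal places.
\hat\phi_{2} = 0.3360

The Yule-Walker equations for an AR(p) process read, in matrix form,
  Gamma_p phi = r_p,   with   (Gamma_p)_{ij} = gamma(|i - j|),
                       (r_p)_i = gamma(i),   i,j = 1..p.
Substitute the sample gammas (Toeplitz matrix and right-hand side of size 2):
  Gamma_p = [[11.2508, 8.7092], [8.7092, 11.2508]]
  r_p     = [8.7092, 8.2568]
Written out:
  11.2508 phi_1 + 8.7092 phi_2 = 8.7092
  8.7092 phi_1 + 11.2508 phi_2 = 8.2568
Solve by Cramer's rule:
  det = gamma(0)^2 - gamma(1)^2 = (11.2508)^2 - (8.7092)^2 = 126.58050064 - 75.85016464 = 50.730336
  phi_hat_1 = [gamma(1) gamma(0) - gamma(1) gamma(2)] / det = [(8.7092)(11.2508) - (8.7092)(8.2568)] / 50.730336 = 26.0753448 / 50.730336 = 0.514
  phi_hat_2 = [gamma(0) gamma(2) - gamma(1)^2] / det = [(11.2508)(8.2568) - (8.7092)^2] / 50.730336 = 17.0454408 / 50.730336 = 0.336
So phi_hat = [0.5140, 0.3360].
Therefore phi_hat_2 = 0.3360.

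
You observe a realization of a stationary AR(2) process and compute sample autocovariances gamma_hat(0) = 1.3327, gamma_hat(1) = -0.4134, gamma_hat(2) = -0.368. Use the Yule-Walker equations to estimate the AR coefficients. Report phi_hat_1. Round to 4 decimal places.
\hat\phi_{1} = -0.4380

The Yule-Walker equations for an AR(p) process read, in matrix form,
  Gamma_p phi = r_p,   with   (Gamma_p)_{ij} = gamma(|i - j|),
                       (r_p)_i = gamma(i),   i,j = 1..p.
Substitute the sample gammas (Toeplitz matrix and right-hand side of size 2):
  Gamma_p = [[1.3327, -0.4134], [-0.4134, 1.3327]]
  r_p     = [-0.4134, -0.368]
Written out:
  1.3327 phi_1 - 0.4134 phi_2 = -0.4134
  -0.4134 phi_1 + 1.3327 phi_2 = -0.368
Solve by Cramer's rule:
  det = gamma(0)^2 - gamma(1)^2 = (1.3327)^2 - (-0.4134)^2 = 1.77608929 - 0.17089956 = 1.60518973
  phi_hat_1 = [gamma(1) gamma(0) - gamma(1) gamma(2)] / det = [(-0.4134)(1.3327) - (-0.4134)(-0.368)] / 1.60518973 = -0.70306938 / 1.60518973 = -0.438
  phi_hat_2 = [gamma(0) gamma(2) - gamma(1)^2] / det = [(1.3327)(-0.368) - (-0.4134)^2] / 1.60518973 = -0.66133316 / 1.60518973 = -0.412
So phi_hat = [-0.4380, -0.4120].
Therefore phi_hat_1 = -0.4380.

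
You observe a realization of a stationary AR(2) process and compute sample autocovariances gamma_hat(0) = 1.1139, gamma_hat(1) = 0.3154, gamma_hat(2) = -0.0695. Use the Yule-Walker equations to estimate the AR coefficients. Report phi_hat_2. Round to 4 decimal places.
\hat\phi_{2} = -0.1550

The Yule-Walker equations for an AR(p) process read, in matrix form,
  Gamma_p phi = r_p,   with   (Gamma_p)_{ij} = gamma(|i - j|),
                       (r_p)_i = gamma(i),   i,j = 1..p.
Substitute the sample gammas (Toeplitz matrix and right-hand side of size 2):
  Gamma_p = [[1.1139, 0.3154], [0.3154, 1.1139]]
  r_p     = [0.3154, -0.0695]
Written out:
  1.1139 phi_1 + 0.3154 phi_2 = 0.3154
  0.3154 phi_1 + 1.1139 phi_2 = -0.0695
Solve by Cramer's rule:
  det = gamma(0)^2 - gamma(1)^2 = (1.1139)^2 - (0.3154)^2 = 1.24077321 - 0.09947716 = 1.14129605
  phi_hat_1 = [gamma(1) gamma(0) - gamma(1) gamma(2)] / det = [(0.3154)(1.1139) - (0.3154)(-0.0695)] / 1.14129605 = 0.37324436 / 1.14129605 = 0.327
  phi_hat_2 = [gamma(0) gamma(2) - gamma(1)^2] / det = [(1.1139)(-0.0695) - (0.3154)^2] / 1.14129605 = -0.17689321 / 1.14129605 = -0.155
So phi_hat = [0.3270, -0.1550].
Therefore phi_hat_2 = -0.1550.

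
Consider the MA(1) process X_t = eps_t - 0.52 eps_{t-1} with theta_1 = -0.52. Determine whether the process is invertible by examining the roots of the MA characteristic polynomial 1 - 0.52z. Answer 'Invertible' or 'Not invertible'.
\text{Invertible}

The MA(q) characteristic polynomial is P(z) = 1 - 0.52z.
Invertibility requires all roots to lie outside the unit circle, i.e. |z| > 1 for every root.
This is linear in z: 1 + (-0.52) z = 0  =>  z = -1/(-0.52) = 1.923077,  |z| = 1.923077.
Moduli of all roots: 1.9231.
All moduli strictly greater than 1? Yes.
Verdict: Invertible.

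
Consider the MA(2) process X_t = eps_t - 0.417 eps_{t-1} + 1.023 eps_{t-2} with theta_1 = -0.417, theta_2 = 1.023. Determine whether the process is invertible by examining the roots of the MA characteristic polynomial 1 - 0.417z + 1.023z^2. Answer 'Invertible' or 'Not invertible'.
\text{Not invertible}

The MA(q) characteristic polynomial is P(z) = 1 - 0.417z + 1.023z^2.
Invertibility requires all roots to lie outside the unit circle, i.e. |z| > 1 for every root.
Set 1 + (-0.417) z + (1.023) z^2 = 0, i.e. a z^2 + b z + c = 0 with a = 1.023, b = -0.417, c = 1.
Discriminant D = b^2 - 4ac = (-0.417)^2 - 4*(1.023)*1 = 0.173889 - (4.092) = -3.918111.
D < 0, so the roots are the complex-conjugate pair z = (-b +/- i sqrt(-D)) / (2a) = 0.2038 +/- 0.9675i.
For a conjugate pair |z|^2 = z * conj(z) = (product of roots) = c/a = 1/(1.023) = 0.977517, so |z| = sqrt(0.977517) = 0.9887 for both roots.
Moduli of all roots: 0.9887, 0.9887.
All moduli strictly greater than 1? No.
Verdict: Not invertible.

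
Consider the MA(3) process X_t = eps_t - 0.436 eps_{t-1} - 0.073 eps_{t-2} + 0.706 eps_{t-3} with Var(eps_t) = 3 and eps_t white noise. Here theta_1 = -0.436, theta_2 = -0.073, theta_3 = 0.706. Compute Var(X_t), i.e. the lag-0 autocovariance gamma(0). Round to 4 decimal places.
\gamma(0) = 5.0816

For an MA(q) process X_t = eps_t + sum_i theta_i eps_{t-i} with
Var(eps_t) = sigma^2, the variance is
  gamma(0) = sigma^2 * (1 + sum_i theta_i^2).
  sum_i theta_i^2 = (-0.436)^2 + (-0.073)^2 + (0.706)^2 = 0.190096 + 0.005329 + 0.498436 = 0.693861.
  gamma(0) = 3 * (1 + 0.693861) = 3 * 1.693861 = 5.081583, which rounds to 5.0816.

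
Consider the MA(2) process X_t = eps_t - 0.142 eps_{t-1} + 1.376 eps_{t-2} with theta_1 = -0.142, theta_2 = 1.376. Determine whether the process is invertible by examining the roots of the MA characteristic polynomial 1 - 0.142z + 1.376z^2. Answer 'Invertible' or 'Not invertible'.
\text{Not invertible}

The MA(q) characteristic polynomial is P(z) = 1 - 0.142z + 1.376z^2.
Invertibility requires all roots to lie outside the unit circle, i.e. |z| > 1 for every root.
Set 1 + (-0.142) z + (1.376) z^2 = 0, i.e. a z^2 + b z + c = 0 with a = 1.376, b = -0.142, c = 1.
Discriminant D = b^2 - 4ac = (-0.142)^2 - 4*(1.376)*1 = 0.020164 - (5.504) = -5.483836.
D < 0, so the roots are the complex-conjugate pair z = (-b +/- i sqrt(-D)) / (2a) = 0.0516 +/- 0.8509i.
For a conjugate pair |z|^2 = z * conj(z) = (product of roots) = c/a = 1/(1.376) = 0.726744, so |z| = sqrt(0.726744) = 0.8525 for both roots.
Moduli of all roots: 0.8525, 0.8525.
All moduli strictly greater than 1? No.
Verdict: Not invertible.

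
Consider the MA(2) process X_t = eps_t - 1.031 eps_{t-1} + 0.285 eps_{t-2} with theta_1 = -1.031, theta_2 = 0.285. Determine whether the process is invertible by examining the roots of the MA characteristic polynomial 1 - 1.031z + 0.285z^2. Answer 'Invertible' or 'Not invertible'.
\text{Invertible}

The MA(q) characteristic polynomial is P(z) = 1 - 1.031z + 0.285z^2.
Invertibility requires all roots to lie outside the unit circle, i.e. |z| > 1 for every root.
Set 1 + (-1.031) z + (0.285) z^2 = 0, i.e. a z^2 + b z + c = 0 with a = 0.285, b = -1.031, c = 1.
Discriminant D = b^2 - 4ac = (-1.031)^2 - 4*(0.285)*1 = 1.062961 - (1.14) = -0.077039.
D < 0, so the roots are the complex-conjugate pair z = (-b +/- i sqrt(-D)) / (2a) = 1.8088 +/- 0.4869i.
For a conjugate pair |z|^2 = z * conj(z) = (product of roots) = c/a = 1/(0.285) = 3.508772, so |z| = sqrt(3.508772) = 1.8732 for both roots.
Moduli of all roots: 1.8732, 1.8732.
All moduli strictly greater than 1? Yes.
Verdict: Invertible.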